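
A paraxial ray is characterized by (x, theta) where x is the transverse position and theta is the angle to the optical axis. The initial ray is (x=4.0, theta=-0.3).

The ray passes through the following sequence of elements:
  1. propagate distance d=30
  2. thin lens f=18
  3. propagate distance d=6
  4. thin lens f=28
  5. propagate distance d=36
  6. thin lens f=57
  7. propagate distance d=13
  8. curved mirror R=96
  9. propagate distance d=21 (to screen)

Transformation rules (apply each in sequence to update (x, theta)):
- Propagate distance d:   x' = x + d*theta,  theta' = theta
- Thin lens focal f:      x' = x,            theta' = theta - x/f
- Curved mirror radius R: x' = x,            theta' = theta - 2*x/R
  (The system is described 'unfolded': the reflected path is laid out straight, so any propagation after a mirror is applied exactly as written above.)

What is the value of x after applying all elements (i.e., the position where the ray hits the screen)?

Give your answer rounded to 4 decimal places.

Initial: x=4.0000 theta=-0.3000
After 1 (propagate distance d=30): x=-5.0000 theta=-0.3000
After 2 (thin lens f=18): x=-5.0000 theta=-1/45 (≈-0.0222)
After 3 (propagate distance d=6): x=-77/15 (≈-5.1333) theta=-1/45 (≈-0.0222)
After 4 (thin lens f=28): x=-77/15 (≈-5.1333) theta=29/180 (≈0.1611)
After 5 (propagate distance d=36): x=2/3 (≈0.6667) theta=29/180 (≈0.1611)
After 6 (thin lens f=57): x=2/3 (≈0.6667) theta=511/3420 (≈0.1494)
After 7 (propagate distance d=13): x=8923/3420 (≈2.6091) theta=511/3420 (≈0.1494)
After 8 (curved mirror R=96): x=8923/3420 (≈2.6091) theta=3121/32832 (≈0.0951)
After 9 (propagate distance d=21 (to screen)): x=84001/18240 (≈4.6053) theta=3121/32832 (≈0.0951)
Rounded to 4 decimal places: x = 4.6053

Answer: 4.6053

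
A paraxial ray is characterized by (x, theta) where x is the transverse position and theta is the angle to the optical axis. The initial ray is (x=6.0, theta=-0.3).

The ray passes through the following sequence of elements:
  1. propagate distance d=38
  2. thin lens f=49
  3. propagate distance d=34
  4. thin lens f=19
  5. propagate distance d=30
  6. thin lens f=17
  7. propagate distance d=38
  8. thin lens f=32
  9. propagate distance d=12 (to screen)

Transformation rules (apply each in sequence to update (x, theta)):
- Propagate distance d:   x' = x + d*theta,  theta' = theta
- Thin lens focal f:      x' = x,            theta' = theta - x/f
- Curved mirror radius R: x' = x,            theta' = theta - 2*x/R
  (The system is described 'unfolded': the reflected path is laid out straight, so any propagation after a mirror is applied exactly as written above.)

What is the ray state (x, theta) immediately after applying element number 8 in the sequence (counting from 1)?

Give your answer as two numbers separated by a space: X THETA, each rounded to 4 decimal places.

Initial: x=6.0000 theta=-0.3000
After 1 (propagate distance d=38): x=-5.4000 theta=-0.3000
After 2 (thin lens f=49): x=-5.4000 theta=-93/490 (≈-0.1898)
After 3 (propagate distance d=34): x=-2904/245 (≈-11.8531) theta=-93/490 (≈-0.1898)
After 4 (thin lens f=19): x=-2904/245 (≈-11.8531) theta=4041/9310 (≈0.4340)
After 5 (propagate distance d=30): x=111/95 (≈1.1684) theta=4041/9310 (≈0.4340)
After 6 (thin lens f=17): x=111/95 (≈1.1684) theta=57819/158270 (≈0.3653)
After 7 (propagate distance d=38): x=1191024/79135 (≈15.0505) theta=57819/158270 (≈0.3653)
After 8 (thin lens f=32): x=1191024/79135 (≈15.0505) theta=-1662/15827 (≈-0.1050)
Rounded to 4 decimal places: x = 15.0505, theta = -0.1050

Answer: 15.0505 -0.1050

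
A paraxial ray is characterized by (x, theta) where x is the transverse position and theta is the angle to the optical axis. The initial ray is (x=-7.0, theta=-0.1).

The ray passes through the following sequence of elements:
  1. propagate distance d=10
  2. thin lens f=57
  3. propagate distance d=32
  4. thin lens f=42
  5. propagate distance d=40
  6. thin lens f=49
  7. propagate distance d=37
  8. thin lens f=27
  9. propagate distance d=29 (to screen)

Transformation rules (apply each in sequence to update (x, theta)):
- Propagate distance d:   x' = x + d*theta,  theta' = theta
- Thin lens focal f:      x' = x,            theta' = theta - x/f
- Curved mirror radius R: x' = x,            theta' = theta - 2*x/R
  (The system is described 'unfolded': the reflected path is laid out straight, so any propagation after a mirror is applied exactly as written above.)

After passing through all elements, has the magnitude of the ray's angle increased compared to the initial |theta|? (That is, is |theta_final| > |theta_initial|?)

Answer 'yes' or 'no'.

Initial: x=-7.0000 theta=-0.1000
After 1 (propagate distance d=10): x=-8.0000 theta=-0.1000
After 2 (thin lens f=57): x=-8.0000 theta=23/570 (≈0.0404)
After 3 (propagate distance d=32): x=-1912/285 (≈-6.7088) theta=23/570 (≈0.0404)
After 4 (thin lens f=42): x=-1912/285 (≈-6.7088) theta=479/2394 (≈0.2001)
After 5 (propagate distance d=40): x=7748/5985 (≈1.2946) theta=479/2394 (≈0.2001)
After 6 (thin lens f=49): x=7748/5985 (≈1.2946) theta=1787/10290 (≈0.1737)
After 7 (propagate distance d=37): x=4528087/586530 (≈7.7201) theta=1787/10290 (≈0.1737)
After 8 (thin lens f=27): x=4528087/586530 (≈7.7201) theta=-888947/7918155 (≈-0.1123)
After 9 (propagate distance d=29 (to screen)): x=70699423/15836310 (≈4.4644) theta=-888947/7918155 (≈-0.1123)
|theta_initial|=0.1000 |theta_final|=888947/7918155 (≈0.1123) -> increased

Answer: yes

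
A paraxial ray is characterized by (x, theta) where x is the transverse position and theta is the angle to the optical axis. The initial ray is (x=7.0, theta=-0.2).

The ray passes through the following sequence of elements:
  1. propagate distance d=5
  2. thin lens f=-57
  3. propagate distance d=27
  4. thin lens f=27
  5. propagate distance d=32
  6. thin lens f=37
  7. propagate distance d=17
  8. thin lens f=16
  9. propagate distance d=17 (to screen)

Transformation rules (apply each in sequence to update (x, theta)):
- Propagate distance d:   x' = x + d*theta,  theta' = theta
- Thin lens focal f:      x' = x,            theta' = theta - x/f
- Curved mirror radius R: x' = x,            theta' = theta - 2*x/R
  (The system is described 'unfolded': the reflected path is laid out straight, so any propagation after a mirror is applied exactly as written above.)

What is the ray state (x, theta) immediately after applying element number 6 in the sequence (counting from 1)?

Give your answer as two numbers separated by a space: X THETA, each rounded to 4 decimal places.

Answer: -3.6690 -0.1231

Derivation:
Initial: x=7.0000 theta=-0.2000
After 1 (propagate distance d=5): x=6.0000 theta=-0.2000
After 2 (thin lens f=-57): x=6.0000 theta=-9/95 (≈-0.0947)
After 3 (propagate distance d=27): x=327/95 (≈3.4421) theta=-9/95 (≈-0.0947)
After 4 (thin lens f=27): x=327/95 (≈3.4421) theta=-2/9 (≈-0.2222)
After 5 (propagate distance d=32): x=-3137/855 (≈-3.6690) theta=-2/9 (≈-0.2222)
After 6 (thin lens f=37): x=-3137/855 (≈-3.6690) theta=-3893/31635 (≈-0.1231)
Rounded to 4 decimal places: x = -3.6690, theta = -0.1231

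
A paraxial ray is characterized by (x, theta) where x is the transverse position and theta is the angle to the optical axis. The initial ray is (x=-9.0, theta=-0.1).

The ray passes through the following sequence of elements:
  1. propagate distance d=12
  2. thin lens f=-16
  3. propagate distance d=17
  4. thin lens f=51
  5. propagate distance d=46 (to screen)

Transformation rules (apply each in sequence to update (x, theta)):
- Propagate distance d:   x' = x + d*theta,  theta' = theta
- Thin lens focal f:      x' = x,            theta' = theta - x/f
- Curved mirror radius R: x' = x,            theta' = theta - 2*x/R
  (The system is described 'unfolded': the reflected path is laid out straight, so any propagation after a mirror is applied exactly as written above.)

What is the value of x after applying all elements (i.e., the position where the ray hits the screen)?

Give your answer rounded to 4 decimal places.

Answer: -36.1542

Derivation:
Initial: x=-9.0000 theta=-0.1000
After 1 (propagate distance d=12): x=-10.2000 theta=-0.1000
After 2 (thin lens f=-16): x=-10.2000 theta=-0.7375
After 3 (propagate distance d=17): x=-22.7375 theta=-0.7375
After 4 (thin lens f=51): x=-22.7375 theta=-7/24 (≈-0.2917)
After 5 (propagate distance d=46 (to screen)): x=-8677/240 (≈-36.1542) theta=-7/24 (≈-0.2917)
Rounded to 4 decimal places: x = -36.1542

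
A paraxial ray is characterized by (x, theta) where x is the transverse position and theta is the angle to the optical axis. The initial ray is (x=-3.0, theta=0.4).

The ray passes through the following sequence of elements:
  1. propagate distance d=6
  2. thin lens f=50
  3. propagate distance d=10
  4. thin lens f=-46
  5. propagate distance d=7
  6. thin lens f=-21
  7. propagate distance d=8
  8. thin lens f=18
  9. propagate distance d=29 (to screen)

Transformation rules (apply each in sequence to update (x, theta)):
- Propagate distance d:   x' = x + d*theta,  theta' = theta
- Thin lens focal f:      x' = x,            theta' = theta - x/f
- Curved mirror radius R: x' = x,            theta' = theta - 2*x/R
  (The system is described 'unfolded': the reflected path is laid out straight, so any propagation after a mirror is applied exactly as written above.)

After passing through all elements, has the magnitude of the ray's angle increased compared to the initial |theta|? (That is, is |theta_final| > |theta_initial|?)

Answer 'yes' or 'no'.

Answer: no

Derivation:
Initial: x=-3.0000 theta=0.4000
After 1 (propagate distance d=6): x=-0.6000 theta=0.4000
After 2 (thin lens f=50): x=-0.6000 theta=0.4120
After 3 (propagate distance d=10): x=3.5200 theta=0.4120
After 4 (thin lens f=-46): x=3.5200 theta=2809/5750 (≈0.4885)
After 5 (propagate distance d=7): x=39903/5750 (≈6.9397) theta=2809/5750 (≈0.4885)
After 6 (thin lens f=-21): x=39903/5750 (≈6.9397) theta=16482/20125 (≈0.8190)
After 7 (propagate distance d=8): x=543033/40250 (≈13.4915) theta=16482/20125 (≈0.8190)
After 8 (thin lens f=18): x=543033/40250 (≈13.4915) theta=5591/80500 (≈0.0695)
After 9 (propagate distance d=29 (to screen)): x=35663/2300 (≈15.5057) theta=5591/80500 (≈0.0695)
|theta_initial|=0.4000 |theta_final|=5591/80500 (≈0.0695) -> not increased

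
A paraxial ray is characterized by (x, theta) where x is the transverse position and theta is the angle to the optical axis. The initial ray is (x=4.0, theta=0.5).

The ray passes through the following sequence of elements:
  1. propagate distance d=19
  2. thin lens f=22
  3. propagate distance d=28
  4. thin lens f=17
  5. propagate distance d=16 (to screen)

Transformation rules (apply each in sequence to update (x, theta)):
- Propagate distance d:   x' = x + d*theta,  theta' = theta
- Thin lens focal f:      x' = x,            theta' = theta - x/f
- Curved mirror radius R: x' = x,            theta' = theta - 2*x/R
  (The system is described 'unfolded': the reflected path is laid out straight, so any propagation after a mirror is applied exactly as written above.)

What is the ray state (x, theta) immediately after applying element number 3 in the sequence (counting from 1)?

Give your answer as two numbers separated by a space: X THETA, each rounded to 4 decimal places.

Answer: 10.3182 -0.1136

Derivation:
Initial: x=4.0000 theta=0.5000
After 1 (propagate distance d=19): x=13.5000 theta=0.5000
After 2 (thin lens f=22): x=13.5000 theta=-5/44 (≈-0.1136)
After 3 (propagate distance d=28): x=227/22 (≈10.3182) theta=-5/44 (≈-0.1136)
Rounded to 4 decimal places: x = 10.3182, theta = -0.1136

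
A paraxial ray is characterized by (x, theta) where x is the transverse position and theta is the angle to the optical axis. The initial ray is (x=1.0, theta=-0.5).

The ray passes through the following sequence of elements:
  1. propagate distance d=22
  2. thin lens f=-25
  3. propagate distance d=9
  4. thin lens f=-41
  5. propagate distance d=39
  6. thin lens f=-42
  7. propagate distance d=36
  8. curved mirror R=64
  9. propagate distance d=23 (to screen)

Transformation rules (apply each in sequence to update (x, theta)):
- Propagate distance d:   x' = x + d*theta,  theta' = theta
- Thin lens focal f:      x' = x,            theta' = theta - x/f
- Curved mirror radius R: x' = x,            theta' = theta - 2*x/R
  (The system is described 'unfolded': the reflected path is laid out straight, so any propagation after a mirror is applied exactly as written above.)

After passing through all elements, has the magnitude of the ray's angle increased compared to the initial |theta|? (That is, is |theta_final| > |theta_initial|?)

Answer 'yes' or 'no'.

Answer: yes

Derivation:
Initial: x=1.0000 theta=-0.5000
After 1 (propagate distance d=22): x=-10.0000 theta=-0.5000
After 2 (thin lens f=-25): x=-10.0000 theta=-0.9000
After 3 (propagate distance d=9): x=-18.1000 theta=-0.9000
After 4 (thin lens f=-41): x=-18.1000 theta=-55/41 (≈-1.3415)
After 5 (propagate distance d=39): x=-28871/410 (≈-70.4171) theta=-55/41 (≈-1.3415)
After 6 (thin lens f=-42): x=-28871/410 (≈-70.4171) theta=-51971/17220 (≈-3.0181)
After 7 (propagate distance d=36): x=-513923/2870 (≈-179.0672) theta=-51971/17220 (≈-3.0181)
After 8 (curved mirror R=64): x=-513923/2870 (≈-179.0672) theta=710233/275520 (≈2.5778)
After 9 (propagate distance d=23 (to screen)): x=-33001249/275520 (≈-119.7781) theta=710233/275520 (≈2.5778)
|theta_initial|=0.5000 |theta_final|=710233/275520 (≈2.5778) -> increased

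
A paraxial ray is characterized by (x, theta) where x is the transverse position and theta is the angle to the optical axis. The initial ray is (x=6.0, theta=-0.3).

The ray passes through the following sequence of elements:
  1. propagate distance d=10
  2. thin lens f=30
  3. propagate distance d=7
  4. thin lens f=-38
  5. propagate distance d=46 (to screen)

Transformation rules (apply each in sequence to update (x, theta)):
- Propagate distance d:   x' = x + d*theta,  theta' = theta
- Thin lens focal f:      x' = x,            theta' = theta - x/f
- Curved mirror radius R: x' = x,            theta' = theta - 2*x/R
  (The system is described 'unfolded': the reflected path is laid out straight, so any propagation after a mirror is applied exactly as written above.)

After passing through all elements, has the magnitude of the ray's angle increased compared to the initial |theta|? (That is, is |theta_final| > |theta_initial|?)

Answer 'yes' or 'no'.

Answer: yes

Derivation:
Initial: x=6.0000 theta=-0.3000
After 1 (propagate distance d=10): x=3.0000 theta=-0.3000
After 2 (thin lens f=30): x=3.0000 theta=-0.4000
After 3 (propagate distance d=7): x=0.2000 theta=-0.4000
After 4 (thin lens f=-38): x=0.2000 theta=-15/38 (≈-0.3947)
After 5 (propagate distance d=46 (to screen)): x=-1706/95 (≈-17.9579) theta=-15/38 (≈-0.3947)
|theta_initial|=0.3000 |theta_final|=15/38 (≈0.3947) -> increased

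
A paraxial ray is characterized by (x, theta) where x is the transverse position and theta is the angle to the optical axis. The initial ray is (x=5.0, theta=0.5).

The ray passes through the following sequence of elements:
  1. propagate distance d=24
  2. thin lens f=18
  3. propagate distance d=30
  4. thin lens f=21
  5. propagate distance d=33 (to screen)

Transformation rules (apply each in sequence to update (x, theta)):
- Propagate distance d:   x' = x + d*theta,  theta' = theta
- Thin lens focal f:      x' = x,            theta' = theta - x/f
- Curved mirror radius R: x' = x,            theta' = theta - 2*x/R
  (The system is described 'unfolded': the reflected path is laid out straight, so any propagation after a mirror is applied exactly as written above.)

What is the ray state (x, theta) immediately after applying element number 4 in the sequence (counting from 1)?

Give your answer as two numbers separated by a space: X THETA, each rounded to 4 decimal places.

Answer: 3.6667 -0.6190

Derivation:
Initial: x=5.0000 theta=0.5000
After 1 (propagate distance d=24): x=17.0000 theta=0.5000
After 2 (thin lens f=18): x=17.0000 theta=-4/9 (≈-0.4444)
After 3 (propagate distance d=30): x=11/3 (≈3.6667) theta=-4/9 (≈-0.4444)
After 4 (thin lens f=21): x=11/3 (≈3.6667) theta=-13/21 (≈-0.6190)
Rounded to 4 decimal places: x = 3.6667, theta = -0.6190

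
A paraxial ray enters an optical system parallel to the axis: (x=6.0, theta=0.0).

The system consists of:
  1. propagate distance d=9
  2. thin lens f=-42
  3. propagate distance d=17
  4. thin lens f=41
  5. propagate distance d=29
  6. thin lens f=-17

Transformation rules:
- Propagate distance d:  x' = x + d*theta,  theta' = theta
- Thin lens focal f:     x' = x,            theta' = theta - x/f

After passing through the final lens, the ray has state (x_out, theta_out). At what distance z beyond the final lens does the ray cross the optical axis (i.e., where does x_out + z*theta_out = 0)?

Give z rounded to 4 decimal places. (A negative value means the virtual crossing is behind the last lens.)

Answer: -20.2696

Derivation:
Initial: x=6.0000 theta=0.0000
After 1 (propagate distance d=9): x=6.0000 theta=0.0000
After 2 (thin lens f=-42): x=6.0000 theta=1/7 (≈0.1429)
After 3 (propagate distance d=17): x=59/7 (≈8.4286) theta=1/7 (≈0.1429)
After 4 (thin lens f=41): x=59/7 (≈8.4286) theta=-18/287 (≈-0.0627)
After 5 (propagate distance d=29): x=271/41 (≈6.6098) theta=-18/287 (≈-0.0627)
After 6 (thin lens f=-17): x=271/41 (≈6.6098) theta=1591/4879 (≈0.3261)
z_focus = -x_out/theta_out = -(271/41)/(1591/4879) = -32249/1591 ≈ -20.2696
Rounded to 4 decimal places: z = -20.2696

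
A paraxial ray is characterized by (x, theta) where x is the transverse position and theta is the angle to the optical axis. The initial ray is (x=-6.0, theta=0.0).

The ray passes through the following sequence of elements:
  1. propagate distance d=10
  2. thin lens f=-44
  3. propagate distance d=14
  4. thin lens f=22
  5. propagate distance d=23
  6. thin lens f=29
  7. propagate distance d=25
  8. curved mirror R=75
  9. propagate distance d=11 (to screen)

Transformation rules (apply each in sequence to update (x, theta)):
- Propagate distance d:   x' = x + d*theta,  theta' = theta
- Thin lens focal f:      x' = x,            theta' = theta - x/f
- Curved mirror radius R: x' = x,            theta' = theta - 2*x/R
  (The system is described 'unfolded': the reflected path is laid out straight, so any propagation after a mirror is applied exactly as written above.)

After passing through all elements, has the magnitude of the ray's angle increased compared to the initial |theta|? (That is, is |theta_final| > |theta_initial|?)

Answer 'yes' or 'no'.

Initial: x=-6.0000 theta=0.0000
After 1 (propagate distance d=10): x=-6.0000 theta=0.0000
After 2 (thin lens f=-44): x=-6.0000 theta=-3/22 (≈-0.1364)
After 3 (propagate distance d=14): x=-87/11 (≈-7.9091) theta=-3/22 (≈-0.1364)
After 4 (thin lens f=22): x=-87/11 (≈-7.9091) theta=27/121 (≈0.2231)
After 5 (propagate distance d=23): x=-336/121 (≈-2.7769) theta=27/121 (≈0.2231)
After 6 (thin lens f=29): x=-336/121 (≈-2.7769) theta=1119/3509 (≈0.3189)
After 7 (propagate distance d=25): x=18231/3509 (≈5.1955) theta=1119/3509 (≈0.3189)
After 8 (curved mirror R=75): x=18231/3509 (≈5.1955) theta=15821/87725 (≈0.1803)
After 9 (propagate distance d=11 (to screen)): x=629806/87725 (≈7.1793) theta=15821/87725 (≈0.1803)
|theta_initial|=0.0000 |theta_final|=15821/87725 (≈0.1803) -> increased

Answer: yes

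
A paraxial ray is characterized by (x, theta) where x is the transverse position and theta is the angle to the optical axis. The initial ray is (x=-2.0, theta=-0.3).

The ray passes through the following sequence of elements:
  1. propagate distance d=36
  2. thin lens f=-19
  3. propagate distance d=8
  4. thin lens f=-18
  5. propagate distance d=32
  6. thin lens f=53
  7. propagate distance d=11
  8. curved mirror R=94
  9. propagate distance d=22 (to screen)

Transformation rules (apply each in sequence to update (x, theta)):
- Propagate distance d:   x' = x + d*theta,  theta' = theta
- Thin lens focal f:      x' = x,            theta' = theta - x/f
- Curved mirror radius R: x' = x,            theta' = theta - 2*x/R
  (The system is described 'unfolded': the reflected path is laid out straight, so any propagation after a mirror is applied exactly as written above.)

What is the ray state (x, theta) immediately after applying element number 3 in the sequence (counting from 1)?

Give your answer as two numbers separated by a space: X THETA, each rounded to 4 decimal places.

Answer: -20.5895 -0.9737

Derivation:
Initial: x=-2.0000 theta=-0.3000
After 1 (propagate distance d=36): x=-12.8000 theta=-0.3000
After 2 (thin lens f=-19): x=-12.8000 theta=-37/38 (≈-0.9737)
After 3 (propagate distance d=8): x=-1956/95 (≈-20.5895) theta=-37/38 (≈-0.9737)
Rounded to 4 decimal places: x = -20.5895, theta = -0.9737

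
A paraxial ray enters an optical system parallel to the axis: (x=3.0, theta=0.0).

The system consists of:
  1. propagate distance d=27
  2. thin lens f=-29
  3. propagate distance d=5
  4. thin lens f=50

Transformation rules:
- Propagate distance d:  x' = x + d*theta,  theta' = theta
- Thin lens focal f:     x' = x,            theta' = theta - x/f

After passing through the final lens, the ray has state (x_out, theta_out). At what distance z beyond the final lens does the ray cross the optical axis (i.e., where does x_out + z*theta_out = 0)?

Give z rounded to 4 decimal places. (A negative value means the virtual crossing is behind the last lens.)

Initial: x=3.0000 theta=0.0000
After 1 (propagate distance d=27): x=3.0000 theta=0.0000
After 2 (thin lens f=-29): x=3.0000 theta=3/29 (≈0.1034)
After 3 (propagate distance d=5): x=102/29 (≈3.5172) theta=3/29 (≈0.1034)
After 4 (thin lens f=50): x=102/29 (≈3.5172) theta=24/725 (≈0.0331)
z_focus = -x_out/theta_out = -(102/29)/(24/725) = -106.2500
Rounded to 4 decimal places: z = -106.2500

Answer: -106.2500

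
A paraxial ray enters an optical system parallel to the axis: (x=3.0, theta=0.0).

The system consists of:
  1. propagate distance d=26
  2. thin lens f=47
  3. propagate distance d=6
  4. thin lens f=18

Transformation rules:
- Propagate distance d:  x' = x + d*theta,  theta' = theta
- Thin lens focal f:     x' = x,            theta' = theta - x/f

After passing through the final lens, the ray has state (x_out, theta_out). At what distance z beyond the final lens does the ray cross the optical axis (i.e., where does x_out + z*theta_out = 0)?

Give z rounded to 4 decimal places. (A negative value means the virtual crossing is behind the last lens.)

Initial: x=3.0000 theta=0.0000
After 1 (propagate distance d=26): x=3.0000 theta=0.0000
After 2 (thin lens f=47): x=3.0000 theta=-3/47 (≈-0.0638)
After 3 (propagate distance d=6): x=123/47 (≈2.6170) theta=-3/47 (≈-0.0638)
After 4 (thin lens f=18): x=123/47 (≈2.6170) theta=-59/282 (≈-0.2092)
z_focus = -x_out/theta_out = -(123/47)/(-59/282) = 738/59 ≈ 12.5085
Rounded to 4 decimal places: z = 12.5085

Answer: 12.5085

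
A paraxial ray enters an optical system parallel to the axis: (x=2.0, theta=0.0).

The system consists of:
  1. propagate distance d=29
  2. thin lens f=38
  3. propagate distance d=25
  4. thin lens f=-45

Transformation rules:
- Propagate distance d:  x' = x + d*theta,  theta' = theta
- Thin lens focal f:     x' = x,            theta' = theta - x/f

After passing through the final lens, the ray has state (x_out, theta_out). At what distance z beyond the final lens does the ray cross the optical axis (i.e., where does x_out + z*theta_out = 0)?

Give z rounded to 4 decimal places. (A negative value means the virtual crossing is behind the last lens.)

Initial: x=2.0000 theta=0.0000
After 1 (propagate distance d=29): x=2.0000 theta=0.0000
After 2 (thin lens f=38): x=2.0000 theta=-1/19 (≈-0.0526)
After 3 (propagate distance d=25): x=13/19 (≈0.6842) theta=-1/19 (≈-0.0526)
After 4 (thin lens f=-45): x=13/19 (≈0.6842) theta=-32/855 (≈-0.0374)
z_focus = -x_out/theta_out = -(13/19)/(-32/855) = 585/32 ≈ 18.2813
Rounded to 4 decimal places: z = 18.2813

Answer: 18.2813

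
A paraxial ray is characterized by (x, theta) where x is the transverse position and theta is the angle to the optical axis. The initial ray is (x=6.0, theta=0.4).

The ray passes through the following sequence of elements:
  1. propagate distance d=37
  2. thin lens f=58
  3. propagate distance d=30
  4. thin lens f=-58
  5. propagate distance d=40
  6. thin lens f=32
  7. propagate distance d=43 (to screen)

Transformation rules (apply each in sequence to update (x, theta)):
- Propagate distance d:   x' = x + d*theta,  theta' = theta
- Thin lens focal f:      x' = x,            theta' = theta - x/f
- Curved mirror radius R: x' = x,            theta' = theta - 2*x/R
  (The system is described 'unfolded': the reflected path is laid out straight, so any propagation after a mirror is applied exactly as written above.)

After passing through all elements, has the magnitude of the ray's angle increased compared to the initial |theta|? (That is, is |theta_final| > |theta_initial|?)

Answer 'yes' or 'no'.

Answer: yes

Derivation:
Initial: x=6.0000 theta=0.4000
After 1 (propagate distance d=37): x=20.8000 theta=0.4000
After 2 (thin lens f=58): x=20.8000 theta=6/145 (≈0.0414)
After 3 (propagate distance d=30): x=3196/145 (≈22.0414) theta=6/145 (≈0.0414)
After 4 (thin lens f=-58): x=3196/145 (≈22.0414) theta=1772/4205 (≈0.4214)
After 5 (propagate distance d=40): x=163564/4205 (≈38.8975) theta=1772/4205 (≈0.4214)
After 6 (thin lens f=32): x=163564/4205 (≈38.8975) theta=-5343/6728 (≈-0.7941)
After 7 (propagate distance d=43 (to screen)): x=159767/33640 (≈4.7493) theta=-5343/6728 (≈-0.7941)
|theta_initial|=0.4000 |theta_final|=5343/6728 (≈0.7941) -> increased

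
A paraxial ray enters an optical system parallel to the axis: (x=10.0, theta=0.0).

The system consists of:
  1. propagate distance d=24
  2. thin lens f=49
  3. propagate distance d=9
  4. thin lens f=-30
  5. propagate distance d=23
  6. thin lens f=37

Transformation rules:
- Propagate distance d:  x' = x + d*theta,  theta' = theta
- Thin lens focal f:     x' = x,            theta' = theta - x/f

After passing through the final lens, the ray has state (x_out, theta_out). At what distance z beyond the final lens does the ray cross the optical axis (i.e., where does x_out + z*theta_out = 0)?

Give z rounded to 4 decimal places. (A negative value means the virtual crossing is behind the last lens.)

Initial: x=10.0000 theta=0.0000
After 1 (propagate distance d=24): x=10.0000 theta=0.0000
After 2 (thin lens f=49): x=10.0000 theta=-10/49 (≈-0.2041)
After 3 (propagate distance d=9): x=400/49 (≈8.1633) theta=-10/49 (≈-0.2041)
After 4 (thin lens f=-30): x=400/49 (≈8.1633) theta=10/147 (≈0.0680)
After 5 (propagate distance d=23): x=1430/147 (≈9.7279) theta=10/147 (≈0.0680)
After 6 (thin lens f=37): x=1430/147 (≈9.7279) theta=-1060/5439 (≈-0.1949)
z_focus = -x_out/theta_out = -(1430/147)/(-1060/5439) = 5291/106 ≈ 49.9151
Rounded to 4 decimal places: z = 49.9151

Answer: 49.9151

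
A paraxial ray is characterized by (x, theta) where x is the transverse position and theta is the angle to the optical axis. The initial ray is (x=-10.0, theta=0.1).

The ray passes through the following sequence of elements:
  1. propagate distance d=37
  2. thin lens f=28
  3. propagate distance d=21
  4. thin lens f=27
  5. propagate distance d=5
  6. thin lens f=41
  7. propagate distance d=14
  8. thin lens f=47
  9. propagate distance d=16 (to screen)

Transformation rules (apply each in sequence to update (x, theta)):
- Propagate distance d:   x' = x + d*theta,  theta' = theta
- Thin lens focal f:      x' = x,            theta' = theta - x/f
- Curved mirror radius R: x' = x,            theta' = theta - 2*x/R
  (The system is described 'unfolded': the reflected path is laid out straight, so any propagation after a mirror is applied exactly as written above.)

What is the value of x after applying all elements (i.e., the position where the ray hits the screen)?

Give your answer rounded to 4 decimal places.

Answer: 7.8009

Derivation:
Initial: x=-10.0000 theta=0.1000
After 1 (propagate distance d=37): x=-6.3000 theta=0.1000
After 2 (thin lens f=28): x=-6.3000 theta=0.3250
After 3 (propagate distance d=21): x=0.5250 theta=0.3250
After 4 (thin lens f=27): x=0.5250 theta=11/36 (≈0.3056)
After 5 (propagate distance d=5): x=739/360 (≈2.0528) theta=11/36 (≈0.3056)
After 6 (thin lens f=41): x=739/360 (≈2.0528) theta=419/1640 (≈0.2555)
After 7 (propagate distance d=14): x=83093/14760 (≈5.6296) theta=419/1640 (≈0.2555)
After 8 (thin lens f=47): x=83093/14760 (≈5.6296) theta=11768/86715 (≈0.1357)
After 9 (propagate distance d=16 (to screen)): x=1082335/138744 (≈7.8009) theta=11768/86715 (≈0.1357)
Rounded to 4 decimal places: x = 7.8009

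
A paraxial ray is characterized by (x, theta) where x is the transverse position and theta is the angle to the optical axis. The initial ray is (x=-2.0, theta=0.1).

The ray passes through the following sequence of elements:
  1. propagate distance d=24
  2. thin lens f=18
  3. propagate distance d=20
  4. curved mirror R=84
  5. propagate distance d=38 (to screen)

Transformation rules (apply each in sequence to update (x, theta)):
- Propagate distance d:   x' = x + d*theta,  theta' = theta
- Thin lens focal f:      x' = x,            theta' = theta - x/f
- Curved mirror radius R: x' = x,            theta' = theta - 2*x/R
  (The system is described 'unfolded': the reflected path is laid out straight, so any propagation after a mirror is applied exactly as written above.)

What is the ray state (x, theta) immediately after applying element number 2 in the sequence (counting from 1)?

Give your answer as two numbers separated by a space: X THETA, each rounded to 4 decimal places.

Initial: x=-2.0000 theta=0.1000
After 1 (propagate distance d=24): x=0.4000 theta=0.1000
After 2 (thin lens f=18): x=0.4000 theta=7/90 (≈0.0778)
Rounded to 4 decimal places: x = 0.4000, theta = 0.0778

Answer: 0.4000 0.0778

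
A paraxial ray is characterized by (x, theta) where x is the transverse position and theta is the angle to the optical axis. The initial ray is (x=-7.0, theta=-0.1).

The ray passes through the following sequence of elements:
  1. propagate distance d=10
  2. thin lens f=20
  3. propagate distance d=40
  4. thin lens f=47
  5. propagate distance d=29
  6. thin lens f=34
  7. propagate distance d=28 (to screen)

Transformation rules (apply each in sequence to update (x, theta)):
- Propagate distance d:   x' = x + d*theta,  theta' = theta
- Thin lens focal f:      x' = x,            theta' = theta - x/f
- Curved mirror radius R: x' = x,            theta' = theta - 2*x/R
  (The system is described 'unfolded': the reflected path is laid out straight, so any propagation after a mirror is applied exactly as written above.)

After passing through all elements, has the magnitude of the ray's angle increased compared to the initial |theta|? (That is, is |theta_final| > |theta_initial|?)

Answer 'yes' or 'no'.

Answer: no

Derivation:
Initial: x=-7.0000 theta=-0.1000
After 1 (propagate distance d=10): x=-8.0000 theta=-0.1000
After 2 (thin lens f=20): x=-8.0000 theta=0.3000
After 3 (propagate distance d=40): x=4.0000 theta=0.3000
After 4 (thin lens f=47): x=4.0000 theta=101/470 (≈0.2149)
After 5 (propagate distance d=29): x=4809/470 (≈10.2319) theta=101/470 (≈0.2149)
After 6 (thin lens f=34): x=4809/470 (≈10.2319) theta=-275/3196 (≈-0.0860)
After 7 (propagate distance d=28 (to screen)): x=62503/7990 (≈7.8227) theta=-275/3196 (≈-0.0860)
|theta_initial|=0.1000 |theta_final|=275/3196 (≈0.0860) -> not increased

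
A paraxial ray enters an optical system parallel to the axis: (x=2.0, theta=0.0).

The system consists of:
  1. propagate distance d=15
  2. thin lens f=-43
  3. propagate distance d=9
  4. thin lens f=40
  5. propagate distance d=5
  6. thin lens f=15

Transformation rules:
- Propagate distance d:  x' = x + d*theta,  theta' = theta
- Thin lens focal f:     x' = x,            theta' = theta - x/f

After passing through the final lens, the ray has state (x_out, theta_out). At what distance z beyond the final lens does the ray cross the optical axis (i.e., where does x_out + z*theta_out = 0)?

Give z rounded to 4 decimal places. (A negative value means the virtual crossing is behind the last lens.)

Answer: 13.7727

Derivation:
Initial: x=2.0000 theta=0.0000
After 1 (propagate distance d=15): x=2.0000 theta=0.0000
After 2 (thin lens f=-43): x=2.0000 theta=2/43 (≈0.0465)
After 3 (propagate distance d=9): x=104/43 (≈2.4186) theta=2/43 (≈0.0465)
After 4 (thin lens f=40): x=104/43 (≈2.4186) theta=-3/215 (≈-0.0140)
After 5 (propagate distance d=5): x=101/43 (≈2.3488) theta=-3/215 (≈-0.0140)
After 6 (thin lens f=15): x=101/43 (≈2.3488) theta=-22/129 (≈-0.1705)
z_focus = -x_out/theta_out = -(101/43)/(-22/129) = 303/22 ≈ 13.7727
Rounded to 4 decimal places: z = 13.7727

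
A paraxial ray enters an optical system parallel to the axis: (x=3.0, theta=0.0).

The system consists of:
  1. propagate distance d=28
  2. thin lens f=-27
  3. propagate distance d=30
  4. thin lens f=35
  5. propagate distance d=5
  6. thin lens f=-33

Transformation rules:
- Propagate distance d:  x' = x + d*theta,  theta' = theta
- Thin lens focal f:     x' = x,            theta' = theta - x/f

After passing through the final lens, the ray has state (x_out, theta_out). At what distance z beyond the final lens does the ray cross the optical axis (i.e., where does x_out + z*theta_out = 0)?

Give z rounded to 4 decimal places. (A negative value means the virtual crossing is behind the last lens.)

Answer: -53.6713

Derivation:
Initial: x=3.0000 theta=0.0000
After 1 (propagate distance d=28): x=3.0000 theta=0.0000
After 2 (thin lens f=-27): x=3.0000 theta=1/9 (≈0.1111)
After 3 (propagate distance d=30): x=19/3 (≈6.3333) theta=1/9 (≈0.1111)
After 4 (thin lens f=35): x=19/3 (≈6.3333) theta=-22/315 (≈-0.0698)
After 5 (propagate distance d=5): x=377/63 (≈5.9841) theta=-22/315 (≈-0.0698)
After 6 (thin lens f=-33): x=377/63 (≈5.9841) theta=1159/10395 (≈0.1115)
z_focus = -x_out/theta_out = -(377/63)/(1159/10395) = -62205/1159 ≈ -53.6713
Rounded to 4 decimal places: z = -53.6713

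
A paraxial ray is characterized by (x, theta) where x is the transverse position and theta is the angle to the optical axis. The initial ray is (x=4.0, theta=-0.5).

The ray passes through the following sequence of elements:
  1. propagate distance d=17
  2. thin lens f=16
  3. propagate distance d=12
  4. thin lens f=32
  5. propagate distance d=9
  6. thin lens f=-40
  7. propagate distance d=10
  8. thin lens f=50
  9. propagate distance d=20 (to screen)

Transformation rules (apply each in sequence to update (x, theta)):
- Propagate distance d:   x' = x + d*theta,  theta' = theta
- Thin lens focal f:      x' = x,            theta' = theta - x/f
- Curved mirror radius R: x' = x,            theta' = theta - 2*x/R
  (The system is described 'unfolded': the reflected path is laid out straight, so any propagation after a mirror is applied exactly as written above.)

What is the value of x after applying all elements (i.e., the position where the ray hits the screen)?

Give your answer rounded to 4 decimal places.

Initial: x=4.0000 theta=-0.5000
After 1 (propagate distance d=17): x=-4.5000 theta=-0.5000
After 2 (thin lens f=16): x=-4.5000 theta=-7/32 (≈-0.2188)
After 3 (propagate distance d=12): x=-7.1250 theta=-7/32 (≈-0.2188)
After 4 (thin lens f=32): x=-7.1250 theta=1/256 (≈0.0039)
After 5 (propagate distance d=9): x=-1815/256 (≈-7.0898) theta=1/256 (≈0.0039)
After 6 (thin lens f=-40): x=-1815/256 (≈-7.0898) theta=-355/2048 (≈-0.1733)
After 7 (propagate distance d=10): x=-9035/1024 (≈-8.8232) theta=-355/2048 (≈-0.1733)
After 8 (thin lens f=50): x=-9035/1024 (≈-8.8232) theta=1/320 (≈0.0031)
After 9 (propagate distance d=20 (to screen)): x=-8971/1024 (≈-8.7607) theta=1/320 (≈0.0031)
Rounded to 4 decimal places: x = -8.7607

Answer: -8.7607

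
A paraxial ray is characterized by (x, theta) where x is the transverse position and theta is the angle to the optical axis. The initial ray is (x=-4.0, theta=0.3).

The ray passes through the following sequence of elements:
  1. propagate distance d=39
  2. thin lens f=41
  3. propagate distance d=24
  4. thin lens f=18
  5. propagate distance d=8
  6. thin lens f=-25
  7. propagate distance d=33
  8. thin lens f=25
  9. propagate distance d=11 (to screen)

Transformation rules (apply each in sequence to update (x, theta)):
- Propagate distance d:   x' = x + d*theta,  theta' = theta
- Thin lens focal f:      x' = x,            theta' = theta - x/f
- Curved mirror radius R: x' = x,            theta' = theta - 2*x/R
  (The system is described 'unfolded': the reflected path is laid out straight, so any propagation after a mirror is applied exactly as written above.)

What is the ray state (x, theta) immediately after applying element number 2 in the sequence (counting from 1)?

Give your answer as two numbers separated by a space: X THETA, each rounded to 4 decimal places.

Answer: 7.7000 0.1122

Derivation:
Initial: x=-4.0000 theta=0.3000
After 1 (propagate distance d=39): x=7.7000 theta=0.3000
After 2 (thin lens f=41): x=7.7000 theta=23/205 (≈0.1122)
Rounded to 4 decimal places: x = 7.7000, theta = 0.1122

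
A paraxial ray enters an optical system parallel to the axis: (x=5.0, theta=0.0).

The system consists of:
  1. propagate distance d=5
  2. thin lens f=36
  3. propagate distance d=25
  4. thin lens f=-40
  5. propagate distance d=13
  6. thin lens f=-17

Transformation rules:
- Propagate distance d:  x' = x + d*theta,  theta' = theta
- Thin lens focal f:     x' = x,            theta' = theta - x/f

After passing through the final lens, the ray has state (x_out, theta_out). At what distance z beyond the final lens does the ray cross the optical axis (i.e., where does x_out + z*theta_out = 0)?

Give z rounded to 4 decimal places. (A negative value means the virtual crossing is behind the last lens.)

Answer: 2.4907

Derivation:
Initial: x=5.0000 theta=0.0000
After 1 (propagate distance d=5): x=5.0000 theta=0.0000
After 2 (thin lens f=36): x=5.0000 theta=-5/36 (≈-0.1389)
After 3 (propagate distance d=25): x=55/36 (≈1.5278) theta=-5/36 (≈-0.1389)
After 4 (thin lens f=-40): x=55/36 (≈1.5278) theta=-29/288 (≈-0.1007)
After 5 (propagate distance d=13): x=7/32 (≈0.2188) theta=-29/288 (≈-0.1007)
After 6 (thin lens f=-17): x=7/32 (≈0.2188) theta=-215/2448 (≈-0.0878)
z_focus = -x_out/theta_out = -(7/32)/(-215/2448) = 1071/430 ≈ 2.4907
Rounded to 4 decimal places: z = 2.4907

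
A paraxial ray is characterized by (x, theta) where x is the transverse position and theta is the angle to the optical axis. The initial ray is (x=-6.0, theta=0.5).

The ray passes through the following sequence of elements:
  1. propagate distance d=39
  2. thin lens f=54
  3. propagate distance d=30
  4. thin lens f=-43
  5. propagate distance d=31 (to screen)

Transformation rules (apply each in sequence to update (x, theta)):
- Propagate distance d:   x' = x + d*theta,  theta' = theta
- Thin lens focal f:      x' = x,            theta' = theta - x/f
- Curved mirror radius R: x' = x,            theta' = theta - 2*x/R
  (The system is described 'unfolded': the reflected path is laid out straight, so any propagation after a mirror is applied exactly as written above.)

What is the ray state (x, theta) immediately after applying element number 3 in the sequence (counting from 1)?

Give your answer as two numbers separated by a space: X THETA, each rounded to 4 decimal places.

Answer: 21.0000 0.2500

Derivation:
Initial: x=-6.0000 theta=0.5000
After 1 (propagate distance d=39): x=13.5000 theta=0.5000
After 2 (thin lens f=54): x=13.5000 theta=0.2500
After 3 (propagate distance d=30): x=21.0000 theta=0.2500
Rounded to 4 decimal places: x = 21.0000, theta = 0.2500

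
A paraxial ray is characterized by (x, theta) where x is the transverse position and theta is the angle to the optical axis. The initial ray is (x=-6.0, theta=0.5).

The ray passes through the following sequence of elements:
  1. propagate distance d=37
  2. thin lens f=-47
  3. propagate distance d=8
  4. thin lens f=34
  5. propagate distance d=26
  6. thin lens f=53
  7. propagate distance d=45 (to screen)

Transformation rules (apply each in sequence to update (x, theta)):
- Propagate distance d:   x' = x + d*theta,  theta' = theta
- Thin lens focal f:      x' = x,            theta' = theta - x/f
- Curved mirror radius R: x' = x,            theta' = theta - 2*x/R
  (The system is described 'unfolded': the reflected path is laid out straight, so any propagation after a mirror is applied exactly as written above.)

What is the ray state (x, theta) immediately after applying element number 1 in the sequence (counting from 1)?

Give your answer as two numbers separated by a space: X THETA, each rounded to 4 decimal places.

Initial: x=-6.0000 theta=0.5000
After 1 (propagate distance d=37): x=12.5000 theta=0.5000
Rounded to 4 decimal places: x = 12.5000, theta = 0.5000

Answer: 12.5000 0.5000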